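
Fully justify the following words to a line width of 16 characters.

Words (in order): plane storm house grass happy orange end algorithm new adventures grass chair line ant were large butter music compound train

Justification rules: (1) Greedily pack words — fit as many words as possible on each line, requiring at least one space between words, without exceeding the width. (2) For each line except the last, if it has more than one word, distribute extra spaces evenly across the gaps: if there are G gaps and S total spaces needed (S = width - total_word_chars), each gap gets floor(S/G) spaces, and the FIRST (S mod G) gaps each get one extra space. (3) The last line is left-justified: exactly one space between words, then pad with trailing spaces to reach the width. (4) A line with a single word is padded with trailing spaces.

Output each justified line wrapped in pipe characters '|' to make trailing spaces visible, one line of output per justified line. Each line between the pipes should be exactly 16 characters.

Answer: |plane      storm|
|house      grass|
|happy orange end|
|algorithm    new|
|adventures grass|
|chair  line  ant|
|were       large|
|butter     music|
|compound train  |

Derivation:
Line 1: ['plane', 'storm'] (min_width=11, slack=5)
Line 2: ['house', 'grass'] (min_width=11, slack=5)
Line 3: ['happy', 'orange', 'end'] (min_width=16, slack=0)
Line 4: ['algorithm', 'new'] (min_width=13, slack=3)
Line 5: ['adventures', 'grass'] (min_width=16, slack=0)
Line 6: ['chair', 'line', 'ant'] (min_width=14, slack=2)
Line 7: ['were', 'large'] (min_width=10, slack=6)
Line 8: ['butter', 'music'] (min_width=12, slack=4)
Line 9: ['compound', 'train'] (min_width=14, slack=2)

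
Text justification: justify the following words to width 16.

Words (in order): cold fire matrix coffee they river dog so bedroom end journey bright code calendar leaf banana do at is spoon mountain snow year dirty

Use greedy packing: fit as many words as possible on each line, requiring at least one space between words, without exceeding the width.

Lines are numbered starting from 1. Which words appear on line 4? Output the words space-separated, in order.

Line 1: ['cold', 'fire', 'matrix'] (min_width=16, slack=0)
Line 2: ['coffee', 'they'] (min_width=11, slack=5)
Line 3: ['river', 'dog', 'so'] (min_width=12, slack=4)
Line 4: ['bedroom', 'end'] (min_width=11, slack=5)
Line 5: ['journey', 'bright'] (min_width=14, slack=2)
Line 6: ['code', 'calendar'] (min_width=13, slack=3)
Line 7: ['leaf', 'banana', 'do'] (min_width=14, slack=2)
Line 8: ['at', 'is', 'spoon'] (min_width=11, slack=5)
Line 9: ['mountain', 'snow'] (min_width=13, slack=3)
Line 10: ['year', 'dirty'] (min_width=10, slack=6)

Answer: bedroom end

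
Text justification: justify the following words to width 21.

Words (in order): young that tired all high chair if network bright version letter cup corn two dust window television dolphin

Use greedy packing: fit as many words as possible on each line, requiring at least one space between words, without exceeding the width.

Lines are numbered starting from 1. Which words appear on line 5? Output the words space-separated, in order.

Answer: window television

Derivation:
Line 1: ['young', 'that', 'tired', 'all'] (min_width=20, slack=1)
Line 2: ['high', 'chair', 'if', 'network'] (min_width=21, slack=0)
Line 3: ['bright', 'version', 'letter'] (min_width=21, slack=0)
Line 4: ['cup', 'corn', 'two', 'dust'] (min_width=17, slack=4)
Line 5: ['window', 'television'] (min_width=17, slack=4)
Line 6: ['dolphin'] (min_width=7, slack=14)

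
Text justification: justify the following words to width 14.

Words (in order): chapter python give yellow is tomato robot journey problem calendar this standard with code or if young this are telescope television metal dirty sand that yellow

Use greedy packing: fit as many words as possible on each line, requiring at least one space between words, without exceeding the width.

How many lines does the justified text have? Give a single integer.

Line 1: ['chapter', 'python'] (min_width=14, slack=0)
Line 2: ['give', 'yellow', 'is'] (min_width=14, slack=0)
Line 3: ['tomato', 'robot'] (min_width=12, slack=2)
Line 4: ['journey'] (min_width=7, slack=7)
Line 5: ['problem'] (min_width=7, slack=7)
Line 6: ['calendar', 'this'] (min_width=13, slack=1)
Line 7: ['standard', 'with'] (min_width=13, slack=1)
Line 8: ['code', 'or', 'if'] (min_width=10, slack=4)
Line 9: ['young', 'this', 'are'] (min_width=14, slack=0)
Line 10: ['telescope'] (min_width=9, slack=5)
Line 11: ['television'] (min_width=10, slack=4)
Line 12: ['metal', 'dirty'] (min_width=11, slack=3)
Line 13: ['sand', 'that'] (min_width=9, slack=5)
Line 14: ['yellow'] (min_width=6, slack=8)
Total lines: 14

Answer: 14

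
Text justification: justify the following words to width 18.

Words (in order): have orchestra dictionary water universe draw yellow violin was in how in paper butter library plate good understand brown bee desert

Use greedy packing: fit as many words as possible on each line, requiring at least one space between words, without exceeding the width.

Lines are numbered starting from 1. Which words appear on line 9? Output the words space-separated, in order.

Answer: bee desert

Derivation:
Line 1: ['have', 'orchestra'] (min_width=14, slack=4)
Line 2: ['dictionary', 'water'] (min_width=16, slack=2)
Line 3: ['universe', 'draw'] (min_width=13, slack=5)
Line 4: ['yellow', 'violin', 'was'] (min_width=17, slack=1)
Line 5: ['in', 'how', 'in', 'paper'] (min_width=15, slack=3)
Line 6: ['butter', 'library'] (min_width=14, slack=4)
Line 7: ['plate', 'good'] (min_width=10, slack=8)
Line 8: ['understand', 'brown'] (min_width=16, slack=2)
Line 9: ['bee', 'desert'] (min_width=10, slack=8)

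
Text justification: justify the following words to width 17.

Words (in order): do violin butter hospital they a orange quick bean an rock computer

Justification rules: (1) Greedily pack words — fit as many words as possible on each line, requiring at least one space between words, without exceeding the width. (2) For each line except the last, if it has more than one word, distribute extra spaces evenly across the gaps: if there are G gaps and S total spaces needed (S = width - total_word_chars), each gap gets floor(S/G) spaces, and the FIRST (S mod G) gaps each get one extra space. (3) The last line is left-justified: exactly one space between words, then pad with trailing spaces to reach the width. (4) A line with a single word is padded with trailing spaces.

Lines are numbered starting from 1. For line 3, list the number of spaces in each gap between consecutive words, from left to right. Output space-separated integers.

Answer: 1 1

Derivation:
Line 1: ['do', 'violin', 'butter'] (min_width=16, slack=1)
Line 2: ['hospital', 'they', 'a'] (min_width=15, slack=2)
Line 3: ['orange', 'quick', 'bean'] (min_width=17, slack=0)
Line 4: ['an', 'rock', 'computer'] (min_width=16, slack=1)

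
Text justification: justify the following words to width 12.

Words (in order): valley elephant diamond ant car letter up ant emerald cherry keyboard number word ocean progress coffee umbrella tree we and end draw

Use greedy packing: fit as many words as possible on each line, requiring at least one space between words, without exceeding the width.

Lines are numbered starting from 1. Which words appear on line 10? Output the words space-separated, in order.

Answer: ocean

Derivation:
Line 1: ['valley'] (min_width=6, slack=6)
Line 2: ['elephant'] (min_width=8, slack=4)
Line 3: ['diamond', 'ant'] (min_width=11, slack=1)
Line 4: ['car', 'letter'] (min_width=10, slack=2)
Line 5: ['up', 'ant'] (min_width=6, slack=6)
Line 6: ['emerald'] (min_width=7, slack=5)
Line 7: ['cherry'] (min_width=6, slack=6)
Line 8: ['keyboard'] (min_width=8, slack=4)
Line 9: ['number', 'word'] (min_width=11, slack=1)
Line 10: ['ocean'] (min_width=5, slack=7)
Line 11: ['progress'] (min_width=8, slack=4)
Line 12: ['coffee'] (min_width=6, slack=6)
Line 13: ['umbrella'] (min_width=8, slack=4)
Line 14: ['tree', 'we', 'and'] (min_width=11, slack=1)
Line 15: ['end', 'draw'] (min_width=8, slack=4)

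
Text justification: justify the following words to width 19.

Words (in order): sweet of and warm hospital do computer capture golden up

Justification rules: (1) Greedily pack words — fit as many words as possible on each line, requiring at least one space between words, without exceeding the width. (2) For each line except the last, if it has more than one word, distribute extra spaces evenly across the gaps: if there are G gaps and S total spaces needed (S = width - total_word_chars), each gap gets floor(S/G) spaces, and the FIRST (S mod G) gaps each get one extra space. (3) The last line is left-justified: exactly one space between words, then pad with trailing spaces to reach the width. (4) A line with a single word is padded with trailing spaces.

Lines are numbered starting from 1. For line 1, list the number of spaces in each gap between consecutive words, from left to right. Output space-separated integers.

Line 1: ['sweet', 'of', 'and', 'warm'] (min_width=17, slack=2)
Line 2: ['hospital', 'do'] (min_width=11, slack=8)
Line 3: ['computer', 'capture'] (min_width=16, slack=3)
Line 4: ['golden', 'up'] (min_width=9, slack=10)

Answer: 2 2 1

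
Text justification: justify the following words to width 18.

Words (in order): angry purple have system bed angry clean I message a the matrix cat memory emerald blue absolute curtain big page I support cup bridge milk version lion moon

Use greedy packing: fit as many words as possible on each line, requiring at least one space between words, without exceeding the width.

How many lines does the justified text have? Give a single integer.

Answer: 10

Derivation:
Line 1: ['angry', 'purple', 'have'] (min_width=17, slack=1)
Line 2: ['system', 'bed', 'angry'] (min_width=16, slack=2)
Line 3: ['clean', 'I', 'message', 'a'] (min_width=17, slack=1)
Line 4: ['the', 'matrix', 'cat'] (min_width=14, slack=4)
Line 5: ['memory', 'emerald'] (min_width=14, slack=4)
Line 6: ['blue', 'absolute'] (min_width=13, slack=5)
Line 7: ['curtain', 'big', 'page', 'I'] (min_width=18, slack=0)
Line 8: ['support', 'cup', 'bridge'] (min_width=18, slack=0)
Line 9: ['milk', 'version', 'lion'] (min_width=17, slack=1)
Line 10: ['moon'] (min_width=4, slack=14)
Total lines: 10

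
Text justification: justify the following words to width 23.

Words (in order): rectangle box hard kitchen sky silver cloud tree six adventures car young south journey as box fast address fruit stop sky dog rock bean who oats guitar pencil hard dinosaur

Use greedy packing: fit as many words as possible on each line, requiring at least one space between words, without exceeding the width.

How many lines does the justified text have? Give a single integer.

Answer: 9

Derivation:
Line 1: ['rectangle', 'box', 'hard'] (min_width=18, slack=5)
Line 2: ['kitchen', 'sky', 'silver'] (min_width=18, slack=5)
Line 3: ['cloud', 'tree', 'six'] (min_width=14, slack=9)
Line 4: ['adventures', 'car', 'young'] (min_width=20, slack=3)
Line 5: ['south', 'journey', 'as', 'box'] (min_width=20, slack=3)
Line 6: ['fast', 'address', 'fruit', 'stop'] (min_width=23, slack=0)
Line 7: ['sky', 'dog', 'rock', 'bean', 'who'] (min_width=21, slack=2)
Line 8: ['oats', 'guitar', 'pencil', 'hard'] (min_width=23, slack=0)
Line 9: ['dinosaur'] (min_width=8, slack=15)
Total lines: 9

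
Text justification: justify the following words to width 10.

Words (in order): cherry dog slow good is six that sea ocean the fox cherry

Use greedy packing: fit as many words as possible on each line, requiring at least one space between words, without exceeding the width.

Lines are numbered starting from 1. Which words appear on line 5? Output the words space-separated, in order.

Answer: ocean the

Derivation:
Line 1: ['cherry', 'dog'] (min_width=10, slack=0)
Line 2: ['slow', 'good'] (min_width=9, slack=1)
Line 3: ['is', 'six'] (min_width=6, slack=4)
Line 4: ['that', 'sea'] (min_width=8, slack=2)
Line 5: ['ocean', 'the'] (min_width=9, slack=1)
Line 6: ['fox', 'cherry'] (min_width=10, slack=0)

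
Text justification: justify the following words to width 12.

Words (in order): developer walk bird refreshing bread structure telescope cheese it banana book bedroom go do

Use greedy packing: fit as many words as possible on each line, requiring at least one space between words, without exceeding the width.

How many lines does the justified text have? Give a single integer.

Line 1: ['developer'] (min_width=9, slack=3)
Line 2: ['walk', 'bird'] (min_width=9, slack=3)
Line 3: ['refreshing'] (min_width=10, slack=2)
Line 4: ['bread'] (min_width=5, slack=7)
Line 5: ['structure'] (min_width=9, slack=3)
Line 6: ['telescope'] (min_width=9, slack=3)
Line 7: ['cheese', 'it'] (min_width=9, slack=3)
Line 8: ['banana', 'book'] (min_width=11, slack=1)
Line 9: ['bedroom', 'go'] (min_width=10, slack=2)
Line 10: ['do'] (min_width=2, slack=10)
Total lines: 10

Answer: 10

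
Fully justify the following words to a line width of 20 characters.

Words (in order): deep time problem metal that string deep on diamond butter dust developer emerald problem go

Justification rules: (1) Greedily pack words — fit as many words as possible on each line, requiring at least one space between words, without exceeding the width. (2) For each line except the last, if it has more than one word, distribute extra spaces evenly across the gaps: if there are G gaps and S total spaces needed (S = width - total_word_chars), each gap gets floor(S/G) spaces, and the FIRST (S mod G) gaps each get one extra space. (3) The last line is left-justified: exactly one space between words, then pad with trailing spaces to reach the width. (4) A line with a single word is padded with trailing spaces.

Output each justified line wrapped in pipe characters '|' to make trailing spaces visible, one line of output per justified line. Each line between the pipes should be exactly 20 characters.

Answer: |deep   time  problem|
|metal   that  string|
|deep    on   diamond|
|butter          dust|
|developer    emerald|
|problem go          |

Derivation:
Line 1: ['deep', 'time', 'problem'] (min_width=17, slack=3)
Line 2: ['metal', 'that', 'string'] (min_width=17, slack=3)
Line 3: ['deep', 'on', 'diamond'] (min_width=15, slack=5)
Line 4: ['butter', 'dust'] (min_width=11, slack=9)
Line 5: ['developer', 'emerald'] (min_width=17, slack=3)
Line 6: ['problem', 'go'] (min_width=10, slack=10)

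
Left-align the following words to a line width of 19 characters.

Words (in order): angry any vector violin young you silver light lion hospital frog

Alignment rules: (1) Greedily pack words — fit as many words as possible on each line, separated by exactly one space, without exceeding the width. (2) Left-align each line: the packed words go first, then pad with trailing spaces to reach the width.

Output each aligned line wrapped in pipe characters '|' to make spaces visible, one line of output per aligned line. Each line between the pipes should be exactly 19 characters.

Answer: |angry any vector   |
|violin young you   |
|silver light lion  |
|hospital frog      |

Derivation:
Line 1: ['angry', 'any', 'vector'] (min_width=16, slack=3)
Line 2: ['violin', 'young', 'you'] (min_width=16, slack=3)
Line 3: ['silver', 'light', 'lion'] (min_width=17, slack=2)
Line 4: ['hospital', 'frog'] (min_width=13, slack=6)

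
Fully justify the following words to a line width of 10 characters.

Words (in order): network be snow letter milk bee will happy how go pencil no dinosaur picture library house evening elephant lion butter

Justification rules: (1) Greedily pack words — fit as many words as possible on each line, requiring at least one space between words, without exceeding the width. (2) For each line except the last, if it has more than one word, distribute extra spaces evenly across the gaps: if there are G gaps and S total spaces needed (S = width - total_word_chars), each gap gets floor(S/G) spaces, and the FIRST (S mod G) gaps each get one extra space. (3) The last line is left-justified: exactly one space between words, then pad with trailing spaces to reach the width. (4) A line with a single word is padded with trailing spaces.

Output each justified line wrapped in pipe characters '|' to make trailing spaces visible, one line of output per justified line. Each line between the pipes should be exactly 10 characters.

Line 1: ['network', 'be'] (min_width=10, slack=0)
Line 2: ['snow'] (min_width=4, slack=6)
Line 3: ['letter'] (min_width=6, slack=4)
Line 4: ['milk', 'bee'] (min_width=8, slack=2)
Line 5: ['will', 'happy'] (min_width=10, slack=0)
Line 6: ['how', 'go'] (min_width=6, slack=4)
Line 7: ['pencil', 'no'] (min_width=9, slack=1)
Line 8: ['dinosaur'] (min_width=8, slack=2)
Line 9: ['picture'] (min_width=7, slack=3)
Line 10: ['library'] (min_width=7, slack=3)
Line 11: ['house'] (min_width=5, slack=5)
Line 12: ['evening'] (min_width=7, slack=3)
Line 13: ['elephant'] (min_width=8, slack=2)
Line 14: ['lion'] (min_width=4, slack=6)
Line 15: ['butter'] (min_width=6, slack=4)

Answer: |network be|
|snow      |
|letter    |
|milk   bee|
|will happy|
|how     go|
|pencil  no|
|dinosaur  |
|picture   |
|library   |
|house     |
|evening   |
|elephant  |
|lion      |
|butter    |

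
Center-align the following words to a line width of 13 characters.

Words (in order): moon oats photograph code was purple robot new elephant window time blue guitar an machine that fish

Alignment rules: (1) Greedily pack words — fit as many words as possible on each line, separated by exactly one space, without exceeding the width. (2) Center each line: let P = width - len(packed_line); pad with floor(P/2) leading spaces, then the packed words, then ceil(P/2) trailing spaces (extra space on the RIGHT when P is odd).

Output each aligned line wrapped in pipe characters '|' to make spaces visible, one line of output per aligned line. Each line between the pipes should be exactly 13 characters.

Answer: |  moon oats  |
| photograph  |
|  code was   |
|purple robot |
|new elephant |
| window time |
| blue guitar |
| an machine  |
|  that fish  |

Derivation:
Line 1: ['moon', 'oats'] (min_width=9, slack=4)
Line 2: ['photograph'] (min_width=10, slack=3)
Line 3: ['code', 'was'] (min_width=8, slack=5)
Line 4: ['purple', 'robot'] (min_width=12, slack=1)
Line 5: ['new', 'elephant'] (min_width=12, slack=1)
Line 6: ['window', 'time'] (min_width=11, slack=2)
Line 7: ['blue', 'guitar'] (min_width=11, slack=2)
Line 8: ['an', 'machine'] (min_width=10, slack=3)
Line 9: ['that', 'fish'] (min_width=9, slack=4)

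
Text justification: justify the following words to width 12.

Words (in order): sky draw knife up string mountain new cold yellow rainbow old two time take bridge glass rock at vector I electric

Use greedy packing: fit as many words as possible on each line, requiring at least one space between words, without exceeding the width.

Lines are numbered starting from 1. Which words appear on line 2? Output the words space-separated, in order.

Line 1: ['sky', 'draw'] (min_width=8, slack=4)
Line 2: ['knife', 'up'] (min_width=8, slack=4)
Line 3: ['string'] (min_width=6, slack=6)
Line 4: ['mountain', 'new'] (min_width=12, slack=0)
Line 5: ['cold', 'yellow'] (min_width=11, slack=1)
Line 6: ['rainbow', 'old'] (min_width=11, slack=1)
Line 7: ['two', 'time'] (min_width=8, slack=4)
Line 8: ['take', 'bridge'] (min_width=11, slack=1)
Line 9: ['glass', 'rock'] (min_width=10, slack=2)
Line 10: ['at', 'vector', 'I'] (min_width=11, slack=1)
Line 11: ['electric'] (min_width=8, slack=4)

Answer: knife up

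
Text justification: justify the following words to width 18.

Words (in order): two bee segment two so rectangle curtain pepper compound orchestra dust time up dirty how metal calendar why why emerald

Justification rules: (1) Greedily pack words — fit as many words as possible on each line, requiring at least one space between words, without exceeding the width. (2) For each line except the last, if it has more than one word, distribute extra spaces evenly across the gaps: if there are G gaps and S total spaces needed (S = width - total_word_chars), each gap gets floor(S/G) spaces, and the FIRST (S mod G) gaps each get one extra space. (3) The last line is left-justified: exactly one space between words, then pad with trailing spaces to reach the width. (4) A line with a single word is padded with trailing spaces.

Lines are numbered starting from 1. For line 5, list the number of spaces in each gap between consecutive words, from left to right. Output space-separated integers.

Answer: 1 1 1

Derivation:
Line 1: ['two', 'bee', 'segment'] (min_width=15, slack=3)
Line 2: ['two', 'so', 'rectangle'] (min_width=16, slack=2)
Line 3: ['curtain', 'pepper'] (min_width=14, slack=4)
Line 4: ['compound', 'orchestra'] (min_width=18, slack=0)
Line 5: ['dust', 'time', 'up', 'dirty'] (min_width=18, slack=0)
Line 6: ['how', 'metal', 'calendar'] (min_width=18, slack=0)
Line 7: ['why', 'why', 'emerald'] (min_width=15, slack=3)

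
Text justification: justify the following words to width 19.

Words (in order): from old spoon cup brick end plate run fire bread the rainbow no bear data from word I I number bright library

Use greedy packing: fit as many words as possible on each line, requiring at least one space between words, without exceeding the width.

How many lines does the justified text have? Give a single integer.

Answer: 7

Derivation:
Line 1: ['from', 'old', 'spoon', 'cup'] (min_width=18, slack=1)
Line 2: ['brick', 'end', 'plate', 'run'] (min_width=19, slack=0)
Line 3: ['fire', 'bread', 'the'] (min_width=14, slack=5)
Line 4: ['rainbow', 'no', 'bear'] (min_width=15, slack=4)
Line 5: ['data', 'from', 'word', 'I', 'I'] (min_width=18, slack=1)
Line 6: ['number', 'bright'] (min_width=13, slack=6)
Line 7: ['library'] (min_width=7, slack=12)
Total lines: 7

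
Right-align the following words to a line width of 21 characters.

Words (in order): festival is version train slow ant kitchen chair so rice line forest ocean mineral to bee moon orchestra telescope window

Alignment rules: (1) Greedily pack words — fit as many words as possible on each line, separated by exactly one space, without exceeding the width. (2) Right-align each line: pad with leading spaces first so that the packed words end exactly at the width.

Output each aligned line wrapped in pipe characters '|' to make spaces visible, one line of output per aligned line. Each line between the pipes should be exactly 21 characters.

Answer: |  festival is version|
|       train slow ant|
|kitchen chair so rice|
|    line forest ocean|
|  mineral to bee moon|
|  orchestra telescope|
|               window|

Derivation:
Line 1: ['festival', 'is', 'version'] (min_width=19, slack=2)
Line 2: ['train', 'slow', 'ant'] (min_width=14, slack=7)
Line 3: ['kitchen', 'chair', 'so', 'rice'] (min_width=21, slack=0)
Line 4: ['line', 'forest', 'ocean'] (min_width=17, slack=4)
Line 5: ['mineral', 'to', 'bee', 'moon'] (min_width=19, slack=2)
Line 6: ['orchestra', 'telescope'] (min_width=19, slack=2)
Line 7: ['window'] (min_width=6, slack=15)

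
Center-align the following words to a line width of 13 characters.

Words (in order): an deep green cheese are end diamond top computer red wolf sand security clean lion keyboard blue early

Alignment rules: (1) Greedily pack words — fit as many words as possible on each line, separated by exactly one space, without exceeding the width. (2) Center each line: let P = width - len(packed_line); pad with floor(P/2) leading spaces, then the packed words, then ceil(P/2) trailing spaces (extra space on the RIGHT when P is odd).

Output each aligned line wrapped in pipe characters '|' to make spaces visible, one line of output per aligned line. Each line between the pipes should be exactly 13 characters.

Line 1: ['an', 'deep', 'green'] (min_width=13, slack=0)
Line 2: ['cheese', 'are'] (min_width=10, slack=3)
Line 3: ['end', 'diamond'] (min_width=11, slack=2)
Line 4: ['top', 'computer'] (min_width=12, slack=1)
Line 5: ['red', 'wolf', 'sand'] (min_width=13, slack=0)
Line 6: ['security'] (min_width=8, slack=5)
Line 7: ['clean', 'lion'] (min_width=10, slack=3)
Line 8: ['keyboard', 'blue'] (min_width=13, slack=0)
Line 9: ['early'] (min_width=5, slack=8)

Answer: |an deep green|
| cheese are  |
| end diamond |
|top computer |
|red wolf sand|
|  security   |
| clean lion  |
|keyboard blue|
|    early    |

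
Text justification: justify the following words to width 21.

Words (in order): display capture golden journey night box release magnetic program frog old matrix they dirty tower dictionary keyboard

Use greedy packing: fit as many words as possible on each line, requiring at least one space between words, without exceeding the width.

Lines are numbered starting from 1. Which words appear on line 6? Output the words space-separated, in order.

Answer: tower dictionary

Derivation:
Line 1: ['display', 'capture'] (min_width=15, slack=6)
Line 2: ['golden', 'journey', 'night'] (min_width=20, slack=1)
Line 3: ['box', 'release', 'magnetic'] (min_width=20, slack=1)
Line 4: ['program', 'frog', 'old'] (min_width=16, slack=5)
Line 5: ['matrix', 'they', 'dirty'] (min_width=17, slack=4)
Line 6: ['tower', 'dictionary'] (min_width=16, slack=5)
Line 7: ['keyboard'] (min_width=8, slack=13)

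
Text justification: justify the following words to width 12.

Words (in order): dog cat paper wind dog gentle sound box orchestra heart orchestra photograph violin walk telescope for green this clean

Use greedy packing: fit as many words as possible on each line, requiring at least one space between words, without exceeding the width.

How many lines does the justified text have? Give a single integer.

Answer: 12

Derivation:
Line 1: ['dog', 'cat'] (min_width=7, slack=5)
Line 2: ['paper', 'wind'] (min_width=10, slack=2)
Line 3: ['dog', 'gentle'] (min_width=10, slack=2)
Line 4: ['sound', 'box'] (min_width=9, slack=3)
Line 5: ['orchestra'] (min_width=9, slack=3)
Line 6: ['heart'] (min_width=5, slack=7)
Line 7: ['orchestra'] (min_width=9, slack=3)
Line 8: ['photograph'] (min_width=10, slack=2)
Line 9: ['violin', 'walk'] (min_width=11, slack=1)
Line 10: ['telescope'] (min_width=9, slack=3)
Line 11: ['for', 'green'] (min_width=9, slack=3)
Line 12: ['this', 'clean'] (min_width=10, slack=2)
Total lines: 12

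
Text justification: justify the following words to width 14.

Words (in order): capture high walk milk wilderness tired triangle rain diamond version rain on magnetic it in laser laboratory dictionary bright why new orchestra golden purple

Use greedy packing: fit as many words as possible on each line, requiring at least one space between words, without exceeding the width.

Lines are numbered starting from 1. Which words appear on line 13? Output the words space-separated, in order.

Answer: golden purple

Derivation:
Line 1: ['capture', 'high'] (min_width=12, slack=2)
Line 2: ['walk', 'milk'] (min_width=9, slack=5)
Line 3: ['wilderness'] (min_width=10, slack=4)
Line 4: ['tired', 'triangle'] (min_width=14, slack=0)
Line 5: ['rain', 'diamond'] (min_width=12, slack=2)
Line 6: ['version', 'rain'] (min_width=12, slack=2)
Line 7: ['on', 'magnetic', 'it'] (min_width=14, slack=0)
Line 8: ['in', 'laser'] (min_width=8, slack=6)
Line 9: ['laboratory'] (min_width=10, slack=4)
Line 10: ['dictionary'] (min_width=10, slack=4)
Line 11: ['bright', 'why', 'new'] (min_width=14, slack=0)
Line 12: ['orchestra'] (min_width=9, slack=5)
Line 13: ['golden', 'purple'] (min_width=13, slack=1)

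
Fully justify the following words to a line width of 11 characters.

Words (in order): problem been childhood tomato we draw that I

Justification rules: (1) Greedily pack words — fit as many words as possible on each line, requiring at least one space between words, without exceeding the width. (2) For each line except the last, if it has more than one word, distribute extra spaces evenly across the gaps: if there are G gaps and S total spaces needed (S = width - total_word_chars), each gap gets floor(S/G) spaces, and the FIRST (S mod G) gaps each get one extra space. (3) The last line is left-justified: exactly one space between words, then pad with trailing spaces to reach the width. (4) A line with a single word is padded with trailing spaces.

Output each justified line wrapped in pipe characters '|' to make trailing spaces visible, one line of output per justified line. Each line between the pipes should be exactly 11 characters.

Line 1: ['problem'] (min_width=7, slack=4)
Line 2: ['been'] (min_width=4, slack=7)
Line 3: ['childhood'] (min_width=9, slack=2)
Line 4: ['tomato', 'we'] (min_width=9, slack=2)
Line 5: ['draw', 'that', 'I'] (min_width=11, slack=0)

Answer: |problem    |
|been       |
|childhood  |
|tomato   we|
|draw that I|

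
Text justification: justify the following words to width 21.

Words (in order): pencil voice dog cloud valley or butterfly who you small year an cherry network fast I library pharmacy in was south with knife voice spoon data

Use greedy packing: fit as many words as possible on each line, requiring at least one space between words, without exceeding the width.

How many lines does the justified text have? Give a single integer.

Answer: 8

Derivation:
Line 1: ['pencil', 'voice', 'dog'] (min_width=16, slack=5)
Line 2: ['cloud', 'valley', 'or'] (min_width=15, slack=6)
Line 3: ['butterfly', 'who', 'you'] (min_width=17, slack=4)
Line 4: ['small', 'year', 'an', 'cherry'] (min_width=20, slack=1)
Line 5: ['network', 'fast', 'I'] (min_width=14, slack=7)
Line 6: ['library', 'pharmacy', 'in'] (min_width=19, slack=2)
Line 7: ['was', 'south', 'with', 'knife'] (min_width=20, slack=1)
Line 8: ['voice', 'spoon', 'data'] (min_width=16, slack=5)
Total lines: 8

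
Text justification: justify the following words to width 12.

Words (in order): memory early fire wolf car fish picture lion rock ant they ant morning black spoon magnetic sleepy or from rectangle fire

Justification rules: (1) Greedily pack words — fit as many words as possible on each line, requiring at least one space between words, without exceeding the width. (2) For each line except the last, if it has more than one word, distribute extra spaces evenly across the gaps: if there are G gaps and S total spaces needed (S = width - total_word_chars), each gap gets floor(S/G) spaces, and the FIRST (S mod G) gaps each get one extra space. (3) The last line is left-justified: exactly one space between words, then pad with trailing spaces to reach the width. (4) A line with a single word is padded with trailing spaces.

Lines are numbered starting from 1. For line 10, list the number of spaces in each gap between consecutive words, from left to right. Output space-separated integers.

Answer: 4

Derivation:
Line 1: ['memory', 'early'] (min_width=12, slack=0)
Line 2: ['fire', 'wolf'] (min_width=9, slack=3)
Line 3: ['car', 'fish'] (min_width=8, slack=4)
Line 4: ['picture', 'lion'] (min_width=12, slack=0)
Line 5: ['rock', 'ant'] (min_width=8, slack=4)
Line 6: ['they', 'ant'] (min_width=8, slack=4)
Line 7: ['morning'] (min_width=7, slack=5)
Line 8: ['black', 'spoon'] (min_width=11, slack=1)
Line 9: ['magnetic'] (min_width=8, slack=4)
Line 10: ['sleepy', 'or'] (min_width=9, slack=3)
Line 11: ['from'] (min_width=4, slack=8)
Line 12: ['rectangle'] (min_width=9, slack=3)
Line 13: ['fire'] (min_width=4, slack=8)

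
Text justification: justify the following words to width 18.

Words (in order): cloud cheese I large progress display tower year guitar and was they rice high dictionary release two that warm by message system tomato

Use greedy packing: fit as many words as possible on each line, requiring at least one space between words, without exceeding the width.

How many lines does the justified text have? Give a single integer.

Line 1: ['cloud', 'cheese', 'I'] (min_width=14, slack=4)
Line 2: ['large', 'progress'] (min_width=14, slack=4)
Line 3: ['display', 'tower', 'year'] (min_width=18, slack=0)
Line 4: ['guitar', 'and', 'was'] (min_width=14, slack=4)
Line 5: ['they', 'rice', 'high'] (min_width=14, slack=4)
Line 6: ['dictionary', 'release'] (min_width=18, slack=0)
Line 7: ['two', 'that', 'warm', 'by'] (min_width=16, slack=2)
Line 8: ['message', 'system'] (min_width=14, slack=4)
Line 9: ['tomato'] (min_width=6, slack=12)
Total lines: 9

Answer: 9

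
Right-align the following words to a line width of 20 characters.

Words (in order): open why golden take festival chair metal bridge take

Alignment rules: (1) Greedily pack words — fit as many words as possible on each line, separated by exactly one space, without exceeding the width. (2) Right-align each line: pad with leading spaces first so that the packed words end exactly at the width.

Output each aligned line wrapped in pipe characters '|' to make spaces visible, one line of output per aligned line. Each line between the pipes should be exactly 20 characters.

Line 1: ['open', 'why', 'golden', 'take'] (min_width=20, slack=0)
Line 2: ['festival', 'chair', 'metal'] (min_width=20, slack=0)
Line 3: ['bridge', 'take'] (min_width=11, slack=9)

Answer: |open why golden take|
|festival chair metal|
|         bridge take|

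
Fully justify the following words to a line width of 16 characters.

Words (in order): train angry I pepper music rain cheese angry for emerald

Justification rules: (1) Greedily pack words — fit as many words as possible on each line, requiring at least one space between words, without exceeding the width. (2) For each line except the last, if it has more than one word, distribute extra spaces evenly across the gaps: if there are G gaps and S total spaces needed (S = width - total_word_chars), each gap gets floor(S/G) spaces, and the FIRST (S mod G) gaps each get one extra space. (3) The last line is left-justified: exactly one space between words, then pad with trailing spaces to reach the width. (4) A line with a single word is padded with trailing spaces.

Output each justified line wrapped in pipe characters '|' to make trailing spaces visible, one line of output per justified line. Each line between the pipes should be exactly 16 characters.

Answer: |train   angry  I|
|pepper     music|
|rain      cheese|
|angry        for|
|emerald         |

Derivation:
Line 1: ['train', 'angry', 'I'] (min_width=13, slack=3)
Line 2: ['pepper', 'music'] (min_width=12, slack=4)
Line 3: ['rain', 'cheese'] (min_width=11, slack=5)
Line 4: ['angry', 'for'] (min_width=9, slack=7)
Line 5: ['emerald'] (min_width=7, slack=9)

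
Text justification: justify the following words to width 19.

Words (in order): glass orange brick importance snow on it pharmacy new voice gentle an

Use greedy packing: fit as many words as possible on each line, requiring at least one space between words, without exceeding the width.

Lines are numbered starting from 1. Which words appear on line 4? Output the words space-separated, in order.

Answer: voice gentle an

Derivation:
Line 1: ['glass', 'orange', 'brick'] (min_width=18, slack=1)
Line 2: ['importance', 'snow', 'on'] (min_width=18, slack=1)
Line 3: ['it', 'pharmacy', 'new'] (min_width=15, slack=4)
Line 4: ['voice', 'gentle', 'an'] (min_width=15, slack=4)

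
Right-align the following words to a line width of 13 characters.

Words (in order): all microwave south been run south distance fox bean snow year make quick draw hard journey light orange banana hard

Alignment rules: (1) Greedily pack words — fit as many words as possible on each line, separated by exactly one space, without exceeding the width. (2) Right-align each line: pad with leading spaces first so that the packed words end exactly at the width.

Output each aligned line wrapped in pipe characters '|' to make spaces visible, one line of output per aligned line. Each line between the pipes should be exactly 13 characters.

Line 1: ['all', 'microwave'] (min_width=13, slack=0)
Line 2: ['south', 'been'] (min_width=10, slack=3)
Line 3: ['run', 'south'] (min_width=9, slack=4)
Line 4: ['distance', 'fox'] (min_width=12, slack=1)
Line 5: ['bean', 'snow'] (min_width=9, slack=4)
Line 6: ['year', 'make'] (min_width=9, slack=4)
Line 7: ['quick', 'draw'] (min_width=10, slack=3)
Line 8: ['hard', 'journey'] (min_width=12, slack=1)
Line 9: ['light', 'orange'] (min_width=12, slack=1)
Line 10: ['banana', 'hard'] (min_width=11, slack=2)

Answer: |all microwave|
|   south been|
|    run south|
| distance fox|
|    bean snow|
|    year make|
|   quick draw|
| hard journey|
| light orange|
|  banana hard|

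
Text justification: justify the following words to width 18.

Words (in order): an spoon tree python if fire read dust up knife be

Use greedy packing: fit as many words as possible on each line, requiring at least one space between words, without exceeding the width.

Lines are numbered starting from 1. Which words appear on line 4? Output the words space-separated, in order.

Line 1: ['an', 'spoon', 'tree'] (min_width=13, slack=5)
Line 2: ['python', 'if', 'fire'] (min_width=14, slack=4)
Line 3: ['read', 'dust', 'up', 'knife'] (min_width=18, slack=0)
Line 4: ['be'] (min_width=2, slack=16)

Answer: be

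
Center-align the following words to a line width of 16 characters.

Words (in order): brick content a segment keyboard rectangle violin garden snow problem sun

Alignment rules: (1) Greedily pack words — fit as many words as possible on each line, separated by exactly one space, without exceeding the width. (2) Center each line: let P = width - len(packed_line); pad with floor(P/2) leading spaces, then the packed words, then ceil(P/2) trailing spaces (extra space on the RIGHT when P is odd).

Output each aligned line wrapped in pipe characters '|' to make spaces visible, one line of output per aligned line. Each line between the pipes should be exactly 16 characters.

Answer: |brick content a |
|segment keyboard|
|rectangle violin|
|  garden snow   |
|  problem sun   |

Derivation:
Line 1: ['brick', 'content', 'a'] (min_width=15, slack=1)
Line 2: ['segment', 'keyboard'] (min_width=16, slack=0)
Line 3: ['rectangle', 'violin'] (min_width=16, slack=0)
Line 4: ['garden', 'snow'] (min_width=11, slack=5)
Line 5: ['problem', 'sun'] (min_width=11, slack=5)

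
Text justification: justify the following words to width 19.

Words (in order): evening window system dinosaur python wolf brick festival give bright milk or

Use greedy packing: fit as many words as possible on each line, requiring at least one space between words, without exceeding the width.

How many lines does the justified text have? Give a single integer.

Line 1: ['evening', 'window'] (min_width=14, slack=5)
Line 2: ['system', 'dinosaur'] (min_width=15, slack=4)
Line 3: ['python', 'wolf', 'brick'] (min_width=17, slack=2)
Line 4: ['festival', 'give'] (min_width=13, slack=6)
Line 5: ['bright', 'milk', 'or'] (min_width=14, slack=5)
Total lines: 5

Answer: 5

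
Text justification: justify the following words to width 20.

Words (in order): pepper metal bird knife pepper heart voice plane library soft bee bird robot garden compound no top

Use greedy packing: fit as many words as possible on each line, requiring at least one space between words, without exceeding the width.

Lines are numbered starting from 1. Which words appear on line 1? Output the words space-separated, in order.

Answer: pepper metal bird

Derivation:
Line 1: ['pepper', 'metal', 'bird'] (min_width=17, slack=3)
Line 2: ['knife', 'pepper', 'heart'] (min_width=18, slack=2)
Line 3: ['voice', 'plane', 'library'] (min_width=19, slack=1)
Line 4: ['soft', 'bee', 'bird', 'robot'] (min_width=19, slack=1)
Line 5: ['garden', 'compound', 'no'] (min_width=18, slack=2)
Line 6: ['top'] (min_width=3, slack=17)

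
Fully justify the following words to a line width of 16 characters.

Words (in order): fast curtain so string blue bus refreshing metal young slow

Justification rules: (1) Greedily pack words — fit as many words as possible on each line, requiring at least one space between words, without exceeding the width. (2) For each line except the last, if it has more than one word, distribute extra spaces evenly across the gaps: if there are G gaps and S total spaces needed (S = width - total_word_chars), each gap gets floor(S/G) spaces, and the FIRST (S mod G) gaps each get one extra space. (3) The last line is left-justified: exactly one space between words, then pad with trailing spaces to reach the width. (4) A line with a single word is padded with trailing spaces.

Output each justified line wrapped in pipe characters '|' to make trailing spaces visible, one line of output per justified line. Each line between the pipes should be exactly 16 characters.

Answer: |fast  curtain so|
|string  blue bus|
|refreshing metal|
|young slow      |

Derivation:
Line 1: ['fast', 'curtain', 'so'] (min_width=15, slack=1)
Line 2: ['string', 'blue', 'bus'] (min_width=15, slack=1)
Line 3: ['refreshing', 'metal'] (min_width=16, slack=0)
Line 4: ['young', 'slow'] (min_width=10, slack=6)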